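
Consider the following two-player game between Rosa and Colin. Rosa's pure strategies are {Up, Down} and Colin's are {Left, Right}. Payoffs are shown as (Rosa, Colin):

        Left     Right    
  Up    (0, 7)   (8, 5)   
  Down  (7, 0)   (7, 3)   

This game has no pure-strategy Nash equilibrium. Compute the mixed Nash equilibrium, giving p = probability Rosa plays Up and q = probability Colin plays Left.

p = 3/5, q = 1/8

Rosa's mix must leave Colin indifferent between Left and Right.
  Colin's payoff to Left: p·7 + (1−p)·0 = 7p
  Colin's payoff to Right: p·5 + (1−p)·3 = 2p + 3
  7p = 2p + 3  ⇒  5p = 3  ⇒  p = 3/5.
Set Rosa's expected payoff from Up equal to that from Down:
  Rosa's expected payoff from Up: q·0 + (1−q)·8 = -8q + 8
  Rosa's expected payoff from Down: q·7 + (1−q)·7 = 7
  -8q + 8 = 7  ⇒  -8q = -1  ⇒  q = 1/8.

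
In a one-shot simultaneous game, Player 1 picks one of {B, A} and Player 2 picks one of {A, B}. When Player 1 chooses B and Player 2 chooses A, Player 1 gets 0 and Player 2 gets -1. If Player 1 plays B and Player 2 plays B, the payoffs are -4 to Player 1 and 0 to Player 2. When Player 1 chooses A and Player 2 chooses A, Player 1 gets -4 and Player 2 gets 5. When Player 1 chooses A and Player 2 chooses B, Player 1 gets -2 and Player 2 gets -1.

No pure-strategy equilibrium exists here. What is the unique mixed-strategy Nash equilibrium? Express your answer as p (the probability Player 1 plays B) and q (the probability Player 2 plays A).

Player 1's mix must leave Player 2 indifferent between A and B.
  Player 2's payoff from A: p·(-1) + (1−p)·5 = -6p + 5
  Player 2's payoff from B: p·0 + (1−p)·(-1) = p - 1
  -6p + 5 = p - 1  ⇒  -7p = -6  ⇒  p = 6/7.
In a mixed equilibrium Player 1 is indifferent between B and A; this condition fixes q.
  Player 1's payoff to B: q·0 + (1−q)·(-4) = 4q - 4
  Player 1's payoff to A: q·(-4) + (1−q)·(-2) = -2q - 2
  4q - 4 = -2q - 2  ⇒  6q = 2  ⇒  q = 1/3.

p = 6/7, q = 1/3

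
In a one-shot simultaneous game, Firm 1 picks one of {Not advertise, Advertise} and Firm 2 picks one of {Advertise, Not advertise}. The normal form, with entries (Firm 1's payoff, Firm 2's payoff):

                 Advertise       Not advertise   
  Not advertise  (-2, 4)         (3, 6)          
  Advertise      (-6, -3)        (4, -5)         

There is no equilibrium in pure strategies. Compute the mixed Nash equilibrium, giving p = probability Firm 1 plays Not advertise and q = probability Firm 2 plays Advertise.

p = 1/2, q = 1/5

Firm 2's indifference between Advertise and Not advertise determines Firm 1's mixing probability p:
  Firm 2's payoff to Advertise: p·4 + (1−p)·(-3) = 7p - 3
  Firm 2's payoff to Not advertise: p·6 + (1−p)·(-5) = 11p - 5
  7p - 3 = 11p - 5  ⇒  -4p = -2  ⇒  p = 1/2.
For Firm 1 to be willing to mix, Firm 1 must be indifferent between Not advertise and Advertise, which pins down Firm 2's mix.
  Firm 1's payoff from Not advertise: q·(-2) + (1−q)·3 = -5q + 3
  Firm 1's payoff from Advertise: q·(-6) + (1−q)·4 = -10q + 4
  -5q + 3 = -10q + 4  ⇒  5q = 1  ⇒  q = 1/5.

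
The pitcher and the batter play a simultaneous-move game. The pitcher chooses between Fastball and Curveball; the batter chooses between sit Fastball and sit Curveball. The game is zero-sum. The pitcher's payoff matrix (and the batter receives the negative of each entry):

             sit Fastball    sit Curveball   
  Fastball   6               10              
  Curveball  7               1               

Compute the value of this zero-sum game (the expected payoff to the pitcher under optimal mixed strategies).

Set the pitcher's expected payoff from Fastball equal to that from Curveball:
  the pitcher's payoff from Fastball: q·6 + (1−q)·10 = -4q + 10
  the pitcher's payoff from Curveball: q·7 + (1−q)·1 = 6q + 1
  -4q + 10 = 6q + 1  ⇒  -10q = -9  ⇒  q = 9/10.
The value is the pitcher's expected payoff against this mix (using Fastball): (9/10)·6 + (1/10)·10 = 32/5.

v = 32/5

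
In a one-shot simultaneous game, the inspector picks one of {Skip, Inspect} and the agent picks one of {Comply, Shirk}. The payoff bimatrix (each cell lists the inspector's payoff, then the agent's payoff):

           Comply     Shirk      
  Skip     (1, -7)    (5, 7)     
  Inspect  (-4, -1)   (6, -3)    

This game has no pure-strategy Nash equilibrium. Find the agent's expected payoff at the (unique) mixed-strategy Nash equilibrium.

The inspector's mix must leave the agent indifferent between Comply and Shirk.
  the agent's payoff from Comply: p·(-7) + (1−p)·(-1) = -6p - 1
  the agent's payoff from Shirk: p·7 + (1−p)·(-3) = 10p - 3
  -6p - 1 = 10p - 3  ⇒  -16p = -2  ⇒  p = 1/8.
At equilibrium the agent is indifferent across columns, so the agent's payoff equals the payoff from Comply: (1/8)·(-7) + (7/8)·(-1) = -7/4.

-7/4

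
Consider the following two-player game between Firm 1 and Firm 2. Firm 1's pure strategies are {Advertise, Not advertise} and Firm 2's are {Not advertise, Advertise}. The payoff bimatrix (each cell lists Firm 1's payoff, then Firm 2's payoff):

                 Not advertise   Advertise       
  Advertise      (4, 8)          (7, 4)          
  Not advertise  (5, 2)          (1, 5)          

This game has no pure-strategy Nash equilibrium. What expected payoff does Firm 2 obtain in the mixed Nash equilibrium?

Firm 1's mix must leave Firm 2 indifferent between Not advertise and Advertise.
  Firm 2's payoff to Not advertise: p·8 + (1−p)·2 = 6p + 2
  Firm 2's payoff to Advertise: p·4 + (1−p)·5 = -p + 5
  6p + 2 = -p + 5  ⇒  7p = 3  ⇒  p = 3/7.
At equilibrium Firm 2 is indifferent across columns, so Firm 2's payoff equals the payoff from Not advertise: (3/7)·8 + (4/7)·2 = 32/7.

32/7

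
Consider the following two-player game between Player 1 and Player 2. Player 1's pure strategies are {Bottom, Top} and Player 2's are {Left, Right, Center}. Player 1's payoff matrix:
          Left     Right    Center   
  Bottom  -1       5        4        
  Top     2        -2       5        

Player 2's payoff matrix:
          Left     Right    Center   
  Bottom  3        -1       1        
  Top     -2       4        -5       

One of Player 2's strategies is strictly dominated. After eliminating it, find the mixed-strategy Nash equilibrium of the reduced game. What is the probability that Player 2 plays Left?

q = 7/10

Player 2's strategy Center is strictly dominated by Left: 3 > 1 and -2 > -5. Eliminate Center.
Player 2's mix must leave Player 1 indifferent between Bottom and Top.
  Player 1's payoff to Bottom: q·(-1) + (1−q)·5 = -6q + 5
  Player 1's payoff to Top: q·2 + (1−q)·(-2) = 4q - 2
  -6q + 5 = 4q - 2  ⇒  -10q = -7  ⇒  q = 7/10.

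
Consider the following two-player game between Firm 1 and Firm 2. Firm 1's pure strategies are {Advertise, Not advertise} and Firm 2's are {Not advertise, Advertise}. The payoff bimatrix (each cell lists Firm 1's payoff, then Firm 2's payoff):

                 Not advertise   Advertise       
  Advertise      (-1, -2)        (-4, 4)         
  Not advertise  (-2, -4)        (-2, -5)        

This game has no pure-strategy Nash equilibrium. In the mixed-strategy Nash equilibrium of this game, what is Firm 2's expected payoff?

-26/7

Set Firm 2's expected payoff from Not advertise equal to that from Advertise:
  Firm 2's payoff from Not advertise: p·(-2) + (1−p)·(-4) = 2p - 4
  Firm 2's payoff from Advertise: p·4 + (1−p)·(-5) = 9p - 5
  2p - 4 = 9p - 5  ⇒  -7p = -1  ⇒  p = 1/7.
At equilibrium Firm 2 is indifferent across columns, so Firm 2's payoff equals the payoff from Not advertise: (1/7)·(-2) + (6/7)·(-4) = -26/7.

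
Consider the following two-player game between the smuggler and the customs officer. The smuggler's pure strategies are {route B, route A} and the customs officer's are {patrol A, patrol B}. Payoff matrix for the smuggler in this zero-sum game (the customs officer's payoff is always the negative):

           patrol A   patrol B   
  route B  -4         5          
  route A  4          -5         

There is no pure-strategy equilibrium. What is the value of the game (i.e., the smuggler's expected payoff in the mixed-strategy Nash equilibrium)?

The customs officer's mix must leave the smuggler indifferent between route B and route A.
  the smuggler's expected payoff from route B: q·(-4) + (1−q)·5 = -9q + 5
  the smuggler's expected payoff from route A: q·4 + (1−q)·(-5) = 9q - 5
  -9q + 5 = 9q - 5  ⇒  -18q = -10  ⇒  q = 5/9.
The value is the smuggler's expected payoff against this mix (using route B): (5/9)·(-4) + (4/9)·5 = 0.

v = 0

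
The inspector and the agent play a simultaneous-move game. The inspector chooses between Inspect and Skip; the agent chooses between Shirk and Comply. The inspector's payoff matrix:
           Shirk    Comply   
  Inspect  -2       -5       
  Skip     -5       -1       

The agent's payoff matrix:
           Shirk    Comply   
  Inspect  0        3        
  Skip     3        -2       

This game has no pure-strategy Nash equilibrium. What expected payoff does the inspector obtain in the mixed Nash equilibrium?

Set the inspector's expected payoff from Inspect equal to that from Skip:
  the inspector's payoff from Inspect: q·(-2) + (1−q)·(-5) = 3q - 5
  the inspector's payoff from Skip: q·(-5) + (1−q)·(-1) = -4q - 1
  3q - 5 = -4q - 1  ⇒  7q = 4  ⇒  q = 4/7.
At equilibrium the inspector is indifferent across rows, so the inspector's payoff equals the payoff from Inspect: (4/7)·(-2) + (3/7)·(-5) = -23/7.

-23/7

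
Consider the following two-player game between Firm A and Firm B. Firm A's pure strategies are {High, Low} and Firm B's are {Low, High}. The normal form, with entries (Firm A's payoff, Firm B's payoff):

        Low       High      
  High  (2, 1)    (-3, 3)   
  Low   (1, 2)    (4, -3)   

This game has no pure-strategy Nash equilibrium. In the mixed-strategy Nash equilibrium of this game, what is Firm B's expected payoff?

Firm B's indifference between Low and High determines Firm A's mixing probability p:
  Firm B's payoff to Low: p·1 + (1−p)·2 = -p + 2
  Firm B's payoff to High: p·3 + (1−p)·(-3) = 6p - 3
  -p + 2 = 6p - 3  ⇒  -7p = -5  ⇒  p = 5/7.
At equilibrium Firm B is indifferent across columns, so Firm B's payoff equals the payoff from Low: (5/7)·1 + (2/7)·2 = 9/7.

9/7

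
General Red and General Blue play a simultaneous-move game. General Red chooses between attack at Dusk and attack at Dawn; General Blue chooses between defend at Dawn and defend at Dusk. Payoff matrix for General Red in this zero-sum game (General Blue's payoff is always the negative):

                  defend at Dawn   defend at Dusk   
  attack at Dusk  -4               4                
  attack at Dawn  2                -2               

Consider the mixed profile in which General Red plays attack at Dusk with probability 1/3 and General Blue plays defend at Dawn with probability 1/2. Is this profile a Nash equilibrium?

Yes

Check General Blue's indifference given General Red's mix p = 1/3:
  payoff from defend at Dawn = 0; payoff from defend at Dusk = 0 — equal.
Check General Red's indifference given General Blue's mix q = 1/2:
  payoff from attack at Dusk = 0; payoff from attack at Dawn = 0 — equal.
Both players are indifferent, so neither can profitably deviate.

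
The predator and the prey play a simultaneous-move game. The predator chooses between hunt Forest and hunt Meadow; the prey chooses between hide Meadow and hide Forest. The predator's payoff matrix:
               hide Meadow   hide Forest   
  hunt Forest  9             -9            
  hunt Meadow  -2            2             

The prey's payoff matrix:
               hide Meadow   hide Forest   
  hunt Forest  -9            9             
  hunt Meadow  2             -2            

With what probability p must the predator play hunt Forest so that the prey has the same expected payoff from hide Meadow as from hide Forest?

For the prey to be willing to mix, the prey must be indifferent between hide Meadow and hide Forest, which pins down the predator's mix.
  the prey's expected payoff from hide Meadow: p·(-9) + (1−p)·2 = -11p + 2
  the prey's expected payoff from hide Forest: p·9 + (1−p)·(-2) = 11p - 2
  -11p + 2 = 11p - 2  ⇒  -22p = -4  ⇒  p = 2/11.

p = 2/11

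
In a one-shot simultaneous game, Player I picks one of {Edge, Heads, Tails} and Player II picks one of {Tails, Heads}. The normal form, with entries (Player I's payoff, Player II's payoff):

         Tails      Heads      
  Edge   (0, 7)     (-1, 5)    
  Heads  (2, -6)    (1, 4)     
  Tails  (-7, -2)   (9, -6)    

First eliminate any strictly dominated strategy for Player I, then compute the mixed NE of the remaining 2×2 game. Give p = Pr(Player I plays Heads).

Player I's strategy Edge is strictly dominated by Heads: 2 > 0 and 1 > -1. Eliminate Edge.
For Player II to be willing to mix, Player II must be indifferent between Tails and Heads, which pins down Player I's mix.
  Player II's payoff from Tails: p·(-6) + (1−p)·(-2) = -4p - 2
  Player II's payoff from Heads: p·4 + (1−p)·(-6) = 10p - 6
  -4p - 2 = 10p - 6  ⇒  -14p = -4  ⇒  p = 2/7.

p = 2/7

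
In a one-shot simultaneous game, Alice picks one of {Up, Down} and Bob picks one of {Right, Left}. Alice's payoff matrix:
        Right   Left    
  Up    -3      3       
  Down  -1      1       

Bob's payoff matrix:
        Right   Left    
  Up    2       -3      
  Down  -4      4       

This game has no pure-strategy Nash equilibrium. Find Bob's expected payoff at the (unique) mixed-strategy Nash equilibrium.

-4/13

In a mixed equilibrium Bob is indifferent between Right and Left; this condition fixes p.
  Bob's payoff from Right: p·2 + (1−p)·(-4) = 6p - 4
  Bob's payoff from Left: p·(-3) + (1−p)·4 = -7p + 4
  6p - 4 = -7p + 4  ⇒  13p = 8  ⇒  p = 8/13.
At equilibrium Bob is indifferent across columns, so Bob's payoff equals the payoff from Right: (8/13)·2 + (5/13)·(-4) = -4/13.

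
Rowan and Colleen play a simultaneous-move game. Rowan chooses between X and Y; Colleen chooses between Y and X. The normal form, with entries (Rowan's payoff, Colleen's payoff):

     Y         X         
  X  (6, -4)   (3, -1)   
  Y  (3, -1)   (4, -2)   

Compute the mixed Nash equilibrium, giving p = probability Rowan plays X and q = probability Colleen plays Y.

In a mixed equilibrium Colleen is indifferent between Y and X; this condition fixes p.
  Colleen's expected payoff from Y: p·(-4) + (1−p)·(-1) = -3p - 1
  Colleen's expected payoff from X: p·(-1) + (1−p)·(-2) = p - 2
  -3p - 1 = p - 2  ⇒  -4p = -1  ⇒  p = 1/4.
For Rowan to be willing to mix, Rowan must be indifferent between X and Y, which pins down Colleen's mix.
  Rowan's payoff from X: q·6 + (1−q)·3 = 3q + 3
  Rowan's payoff from Y: q·3 + (1−q)·4 = -q + 4
  3q + 3 = -q + 4  ⇒  4q = 1  ⇒  q = 1/4.

p = 1/4, q = 1/4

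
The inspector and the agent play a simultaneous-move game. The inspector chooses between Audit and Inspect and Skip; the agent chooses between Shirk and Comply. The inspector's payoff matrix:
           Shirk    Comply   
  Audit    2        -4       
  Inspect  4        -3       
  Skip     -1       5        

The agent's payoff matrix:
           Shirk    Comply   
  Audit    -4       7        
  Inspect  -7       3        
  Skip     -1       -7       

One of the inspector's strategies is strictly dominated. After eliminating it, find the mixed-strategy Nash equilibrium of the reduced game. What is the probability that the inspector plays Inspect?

The inspector's strategy Audit is strictly dominated by Inspect: 4 > 2 and -3 > -4. Eliminate Audit.
Set the agent's expected payoff from Shirk equal to that from Comply:
  the agent's payoff from Shirk: p·(-7) + (1−p)·(-1) = -6p - 1
  the agent's payoff from Comply: p·3 + (1−p)·(-7) = 10p - 7
  -6p - 1 = 10p - 7  ⇒  -16p = -6  ⇒  p = 3/8.

p = 3/8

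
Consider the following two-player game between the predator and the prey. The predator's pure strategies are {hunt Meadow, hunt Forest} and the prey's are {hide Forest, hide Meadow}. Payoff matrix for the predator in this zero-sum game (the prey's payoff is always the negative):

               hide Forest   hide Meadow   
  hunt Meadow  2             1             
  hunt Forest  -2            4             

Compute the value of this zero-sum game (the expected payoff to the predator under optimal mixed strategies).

In a mixed equilibrium the predator is indifferent between hunt Meadow and hunt Forest; this condition fixes q.
  the predator's payoff from hunt Meadow: q·2 + (1−q)·1 = q + 1
  the predator's payoff from hunt Forest: q·(-2) + (1−q)·4 = -6q + 4
  q + 1 = -6q + 4  ⇒  7q = 3  ⇒  q = 3/7.
The value is the predator's expected payoff against this mix (using hunt Meadow): (3/7)·2 + (4/7)·1 = 10/7.

v = 10/7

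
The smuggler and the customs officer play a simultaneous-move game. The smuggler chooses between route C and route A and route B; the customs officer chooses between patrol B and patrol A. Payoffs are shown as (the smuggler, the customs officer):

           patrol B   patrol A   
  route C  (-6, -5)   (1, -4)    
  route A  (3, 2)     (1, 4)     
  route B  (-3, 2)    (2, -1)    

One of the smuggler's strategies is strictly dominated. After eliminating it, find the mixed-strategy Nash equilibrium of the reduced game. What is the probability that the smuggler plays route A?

The smuggler's strategy route C is strictly dominated by route B: -3 > -6 and 2 > 1. Eliminate route C.
Set the customs officer's expected payoff from patrol B equal to that from patrol A:
  the customs officer's payoff to patrol B: p·2 + (1−p)·2 = 2
  the customs officer's payoff to patrol A: p·4 + (1−p)·(-1) = 5p - 1
  2 = 5p - 1  ⇒  -5p = -3  ⇒  p = 3/5.

p = 3/5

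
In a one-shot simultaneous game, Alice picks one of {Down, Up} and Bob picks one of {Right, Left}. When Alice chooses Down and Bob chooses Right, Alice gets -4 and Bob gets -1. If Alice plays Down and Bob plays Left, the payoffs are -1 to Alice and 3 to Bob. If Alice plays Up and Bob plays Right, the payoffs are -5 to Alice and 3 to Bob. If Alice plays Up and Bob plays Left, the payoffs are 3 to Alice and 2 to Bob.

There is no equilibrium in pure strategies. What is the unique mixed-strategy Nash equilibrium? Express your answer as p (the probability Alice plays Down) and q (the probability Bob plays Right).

Bob's indifference between Right and Left determines Alice's mixing probability p:
  Bob's expected payoff from Right: p·(-1) + (1−p)·3 = -4p + 3
  Bob's expected payoff from Left: p·3 + (1−p)·2 = p + 2
  -4p + 3 = p + 2  ⇒  -5p = -1  ⇒  p = 1/5.
Bob's mix must leave Alice indifferent between Down and Up.
  Alice's payoff to Down: q·(-4) + (1−q)·(-1) = -3q - 1
  Alice's payoff to Up: q·(-5) + (1−q)·3 = -8q + 3
  -3q - 1 = -8q + 3  ⇒  5q = 4  ⇒  q = 4/5.

p = 1/5, q = 4/5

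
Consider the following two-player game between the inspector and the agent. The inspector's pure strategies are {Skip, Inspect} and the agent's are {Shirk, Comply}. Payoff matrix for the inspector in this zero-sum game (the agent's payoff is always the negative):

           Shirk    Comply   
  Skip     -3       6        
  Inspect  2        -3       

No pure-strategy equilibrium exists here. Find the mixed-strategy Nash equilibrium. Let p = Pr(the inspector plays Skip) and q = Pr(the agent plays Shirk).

For the agent to be willing to mix, the agent must be indifferent between Shirk and Comply, which pins down the inspector's mix.
  the agent's payoff to Shirk: p·3 + (1−p)·(-2) = 5p - 2
  the agent's payoff to Comply: p·(-6) + (1−p)·3 = -9p + 3
  5p - 2 = -9p + 3  ⇒  14p = 5  ⇒  p = 5/14.
The agent's mix must leave the inspector indifferent between Skip and Inspect.
  the inspector's expected payoff from Skip: q·(-3) + (1−q)·6 = -9q + 6
  the inspector's expected payoff from Inspect: q·2 + (1−q)·(-3) = 5q - 3
  -9q + 6 = 5q - 3  ⇒  -14q = -9  ⇒  q = 9/14.

p = 5/14, q = 9/14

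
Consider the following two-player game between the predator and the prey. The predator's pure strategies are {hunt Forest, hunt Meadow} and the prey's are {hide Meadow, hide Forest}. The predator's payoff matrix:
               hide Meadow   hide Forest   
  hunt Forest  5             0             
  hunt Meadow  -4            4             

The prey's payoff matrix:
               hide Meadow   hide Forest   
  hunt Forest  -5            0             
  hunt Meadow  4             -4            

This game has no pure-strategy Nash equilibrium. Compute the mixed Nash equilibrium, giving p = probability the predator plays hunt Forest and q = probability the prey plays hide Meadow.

p = 8/13, q = 4/13

The predator's mix must leave the prey indifferent between hide Meadow and hide Forest.
  the prey's payoff from hide Meadow: p·(-5) + (1−p)·4 = -9p + 4
  the prey's payoff from hide Forest: p·0 + (1−p)·(-4) = 4p - 4
  -9p + 4 = 4p - 4  ⇒  -13p = -8  ⇒  p = 8/13.
The predator's indifference between hunt Forest and hunt Meadow determines the prey's mixing probability q:
  the predator's payoff from hunt Forest: q·5 + (1−q)·0 = 5q
  the predator's payoff from hunt Meadow: q·(-4) + (1−q)·4 = -8q + 4
  5q = -8q + 4  ⇒  13q = 4  ⇒  q = 4/13.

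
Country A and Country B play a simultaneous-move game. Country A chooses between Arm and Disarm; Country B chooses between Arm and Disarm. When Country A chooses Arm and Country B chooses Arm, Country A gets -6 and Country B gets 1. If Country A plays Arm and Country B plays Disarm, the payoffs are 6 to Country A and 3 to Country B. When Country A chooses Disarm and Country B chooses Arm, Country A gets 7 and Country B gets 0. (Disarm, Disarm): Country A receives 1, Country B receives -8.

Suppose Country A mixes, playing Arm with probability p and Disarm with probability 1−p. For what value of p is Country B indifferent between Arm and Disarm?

p = 4/5

For Country B to be willing to mix, Country B must be indifferent between Arm and Disarm, which pins down Country A's mix.
  Country B's expected payoff from Arm: p·1 + (1−p)·0 = p
  Country B's expected payoff from Disarm: p·3 + (1−p)·(-8) = 11p - 8
  p = 11p - 8  ⇒  -10p = -8  ⇒  p = 4/5.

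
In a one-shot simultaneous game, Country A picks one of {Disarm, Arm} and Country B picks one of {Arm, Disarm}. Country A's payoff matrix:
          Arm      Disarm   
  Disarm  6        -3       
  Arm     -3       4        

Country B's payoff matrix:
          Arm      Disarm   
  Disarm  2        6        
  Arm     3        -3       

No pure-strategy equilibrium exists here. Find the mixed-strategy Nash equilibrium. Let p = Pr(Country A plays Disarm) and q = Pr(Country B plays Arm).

For Country B to be willing to mix, Country B must be indifferent between Arm and Disarm, which pins down Country A's mix.
  Country B's expected payoff from Arm: p·2 + (1−p)·3 = -p + 3
  Country B's expected payoff from Disarm: p·6 + (1−p)·(-3) = 9p - 3
  -p + 3 = 9p - 3  ⇒  -10p = -6  ⇒  p = 3/5.
In a mixed equilibrium Country A is indifferent between Disarm and Arm; this condition fixes q.
  Country A's payoff to Disarm: q·6 + (1−q)·(-3) = 9q - 3
  Country A's payoff to Arm: q·(-3) + (1−q)·4 = -7q + 4
  9q - 3 = -7q + 4  ⇒  16q = 7  ⇒  q = 7/16.

p = 3/5, q = 7/16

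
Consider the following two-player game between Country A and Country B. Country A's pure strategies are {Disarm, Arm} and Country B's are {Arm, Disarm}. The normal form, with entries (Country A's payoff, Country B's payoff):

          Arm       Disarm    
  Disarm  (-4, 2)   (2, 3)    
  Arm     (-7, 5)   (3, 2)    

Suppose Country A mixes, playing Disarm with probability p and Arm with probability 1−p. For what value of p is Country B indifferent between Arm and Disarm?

For Country B to be willing to mix, Country B must be indifferent between Arm and Disarm, which pins down Country A's mix.
  Country B's expected payoff from Arm: p·2 + (1−p)·5 = -3p + 5
  Country B's expected payoff from Disarm: p·3 + (1−p)·2 = p + 2
  -3p + 5 = p + 2  ⇒  -4p = -3  ⇒  p = 3/4.

p = 3/4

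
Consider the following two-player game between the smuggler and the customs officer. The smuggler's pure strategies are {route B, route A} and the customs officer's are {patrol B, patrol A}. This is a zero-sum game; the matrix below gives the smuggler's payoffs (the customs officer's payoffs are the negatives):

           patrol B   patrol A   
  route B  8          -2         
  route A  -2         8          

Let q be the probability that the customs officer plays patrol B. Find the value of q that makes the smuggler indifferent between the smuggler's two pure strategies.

q = 1/2

The smuggler's indifference between route B and route A determines the customs officer's mixing probability q:
  the smuggler's expected payoff from route B: q·8 + (1−q)·(-2) = 10q - 2
  the smuggler's expected payoff from route A: q·(-2) + (1−q)·8 = -10q + 8
  10q - 2 = -10q + 8  ⇒  20q = 10  ⇒  q = 1/2.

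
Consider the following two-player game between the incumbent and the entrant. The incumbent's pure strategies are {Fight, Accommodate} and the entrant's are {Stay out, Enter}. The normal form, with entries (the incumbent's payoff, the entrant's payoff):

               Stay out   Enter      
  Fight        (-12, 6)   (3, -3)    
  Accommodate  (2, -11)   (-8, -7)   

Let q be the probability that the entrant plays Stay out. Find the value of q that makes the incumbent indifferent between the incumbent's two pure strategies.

For the incumbent to be willing to mix, the incumbent must be indifferent between Fight and Accommodate, which pins down the entrant's mix.
  the incumbent's expected payoff from Fight: q·(-12) + (1−q)·3 = -15q + 3
  the incumbent's expected payoff from Accommodate: q·2 + (1−q)·(-8) = 10q - 8
  -15q + 3 = 10q - 8  ⇒  -25q = -11  ⇒  q = 11/25.

q = 11/25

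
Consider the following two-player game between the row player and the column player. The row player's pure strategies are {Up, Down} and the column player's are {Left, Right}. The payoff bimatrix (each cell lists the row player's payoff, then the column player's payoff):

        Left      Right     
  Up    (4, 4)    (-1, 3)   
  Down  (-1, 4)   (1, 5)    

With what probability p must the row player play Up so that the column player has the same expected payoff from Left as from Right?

p = 1/2

Set the column player's expected payoff from Left equal to that from Right:
  the column player's expected payoff from Left: p·4 + (1−p)·4 = 4
  the column player's expected payoff from Right: p·3 + (1−p)·5 = -2p + 5
  4 = -2p + 5  ⇒  2p = 1  ⇒  p = 1/2.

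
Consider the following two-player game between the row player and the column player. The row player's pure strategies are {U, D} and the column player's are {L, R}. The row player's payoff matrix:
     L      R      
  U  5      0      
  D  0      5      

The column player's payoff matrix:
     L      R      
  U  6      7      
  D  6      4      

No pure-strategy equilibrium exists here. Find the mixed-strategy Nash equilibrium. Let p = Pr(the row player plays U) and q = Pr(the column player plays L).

p = 2/3, q = 1/2

The column player's indifference between L and R determines the row player's mixing probability p:
  the column player's payoff from L: p·6 + (1−p)·6 = 6
  the column player's payoff from R: p·7 + (1−p)·4 = 3p + 4
  6 = 3p + 4  ⇒  -3p = -2  ⇒  p = 2/3.
The column player's mix must leave the row player indifferent between U and D.
  the row player's payoff to U: q·5 + (1−q)·0 = 5q
  the row player's payoff to D: q·0 + (1−q)·5 = -5q + 5
  5q = -5q + 5  ⇒  10q = 5  ⇒  q = 1/2.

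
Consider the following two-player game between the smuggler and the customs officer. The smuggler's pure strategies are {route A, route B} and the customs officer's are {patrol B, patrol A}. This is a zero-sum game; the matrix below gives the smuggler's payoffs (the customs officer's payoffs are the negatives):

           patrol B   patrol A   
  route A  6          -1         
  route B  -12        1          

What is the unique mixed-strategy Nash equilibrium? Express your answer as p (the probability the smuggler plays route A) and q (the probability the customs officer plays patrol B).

p = 13/20, q = 1/10

Set the customs officer's expected payoff from patrol B equal to that from patrol A:
  the customs officer's payoff from patrol B: p·(-6) + (1−p)·12 = -18p + 12
  the customs officer's payoff from patrol A: p·1 + (1−p)·(-1) = 2p - 1
  -18p + 12 = 2p - 1  ⇒  -20p = -13  ⇒  p = 13/20.
The customs officer's mix must leave the smuggler indifferent between route A and route B.
  the smuggler's payoff to route A: q·6 + (1−q)·(-1) = 7q - 1
  the smuggler's payoff to route B: q·(-12) + (1−q)·1 = -13q + 1
  7q - 1 = -13q + 1  ⇒  20q = 2  ⇒  q = 1/10.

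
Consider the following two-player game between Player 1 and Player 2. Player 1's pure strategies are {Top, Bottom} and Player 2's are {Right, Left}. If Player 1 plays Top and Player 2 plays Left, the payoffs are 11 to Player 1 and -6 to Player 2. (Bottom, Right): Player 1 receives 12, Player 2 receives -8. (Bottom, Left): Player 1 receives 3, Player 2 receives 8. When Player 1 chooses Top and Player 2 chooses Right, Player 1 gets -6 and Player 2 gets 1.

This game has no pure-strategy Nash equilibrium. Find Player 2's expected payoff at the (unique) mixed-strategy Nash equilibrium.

-40/23

Set Player 2's expected payoff from Right equal to that from Left:
  Player 2's payoff from Right: p·1 + (1−p)·(-8) = 9p - 8
  Player 2's payoff from Left: p·(-6) + (1−p)·8 = -14p + 8
  9p - 8 = -14p + 8  ⇒  23p = 16  ⇒  p = 16/23.
At equilibrium Player 2 is indifferent across columns, so Player 2's payoff equals the payoff from Right: (16/23)·1 + (7/23)·(-8) = -40/23.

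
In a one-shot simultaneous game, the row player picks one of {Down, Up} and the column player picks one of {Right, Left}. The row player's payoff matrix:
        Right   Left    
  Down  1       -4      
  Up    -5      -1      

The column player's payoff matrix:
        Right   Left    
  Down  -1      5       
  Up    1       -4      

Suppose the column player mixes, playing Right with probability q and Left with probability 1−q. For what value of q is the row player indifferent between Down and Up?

For the row player to be willing to mix, the row player must be indifferent between Down and Up, which pins down the column player's mix.
  the row player's payoff to Down: q·1 + (1−q)·(-4) = 5q - 4
  the row player's payoff to Up: q·(-5) + (1−q)·(-1) = -4q - 1
  5q - 4 = -4q - 1  ⇒  9q = 3  ⇒  q = 1/3.

q = 1/3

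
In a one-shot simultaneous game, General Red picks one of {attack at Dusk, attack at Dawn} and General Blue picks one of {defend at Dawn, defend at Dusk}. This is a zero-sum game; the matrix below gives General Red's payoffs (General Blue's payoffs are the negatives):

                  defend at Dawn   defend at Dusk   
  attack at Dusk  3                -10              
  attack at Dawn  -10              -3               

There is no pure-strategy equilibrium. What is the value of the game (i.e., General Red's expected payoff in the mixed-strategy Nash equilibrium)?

v = -109/20

In a mixed equilibrium General Red is indifferent between attack at Dusk and attack at Dawn; this condition fixes q.
  General Red's expected payoff from attack at Dusk: q·3 + (1−q)·(-10) = 13q - 10
  General Red's expected payoff from attack at Dawn: q·(-10) + (1−q)·(-3) = -7q - 3
  13q - 10 = -7q - 3  ⇒  20q = 7  ⇒  q = 7/20.
The value is General Red's expected payoff against this mix (using attack at Dusk): (7/20)·3 + (13/20)·(-10) = -109/20.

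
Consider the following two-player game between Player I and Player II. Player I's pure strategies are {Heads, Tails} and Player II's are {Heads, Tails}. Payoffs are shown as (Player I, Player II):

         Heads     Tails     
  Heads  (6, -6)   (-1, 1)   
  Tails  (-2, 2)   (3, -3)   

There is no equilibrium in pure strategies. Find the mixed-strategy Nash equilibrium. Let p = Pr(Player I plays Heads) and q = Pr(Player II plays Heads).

Player I's mix must leave Player II indifferent between Heads and Tails.
  Player II's expected payoff from Heads: p·(-6) + (1−p)·2 = -8p + 2
  Player II's expected payoff from Tails: p·1 + (1−p)·(-3) = 4p - 3
  -8p + 2 = 4p - 3  ⇒  -12p = -5  ⇒  p = 5/12.
Player I's indifference between Heads and Tails determines Player II's mixing probability q:
  Player I's expected payoff from Heads: q·6 + (1−q)·(-1) = 7q - 1
  Player I's expected payoff from Tails: q·(-2) + (1−q)·3 = -5q + 3
  7q - 1 = -5q + 3  ⇒  12q = 4  ⇒  q = 1/3.

p = 5/12, q = 1/3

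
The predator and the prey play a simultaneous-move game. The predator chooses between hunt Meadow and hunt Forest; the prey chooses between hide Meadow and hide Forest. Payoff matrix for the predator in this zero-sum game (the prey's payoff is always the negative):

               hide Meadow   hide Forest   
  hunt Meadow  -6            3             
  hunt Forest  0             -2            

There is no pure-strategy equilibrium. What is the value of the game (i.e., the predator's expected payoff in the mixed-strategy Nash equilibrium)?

The predator's indifference between hunt Meadow and hunt Forest determines the prey's mixing probability q:
  the predator's expected payoff from hunt Meadow: q·(-6) + (1−q)·3 = -9q + 3
  the predator's expected payoff from hunt Forest: q·0 + (1−q)·(-2) = 2q - 2
  -9q + 3 = 2q - 2  ⇒  -11q = -5  ⇒  q = 5/11.
The value is the predator's expected payoff against this mix (using hunt Meadow): (5/11)·(-6) + (6/11)·3 = -12/11.

v = -12/11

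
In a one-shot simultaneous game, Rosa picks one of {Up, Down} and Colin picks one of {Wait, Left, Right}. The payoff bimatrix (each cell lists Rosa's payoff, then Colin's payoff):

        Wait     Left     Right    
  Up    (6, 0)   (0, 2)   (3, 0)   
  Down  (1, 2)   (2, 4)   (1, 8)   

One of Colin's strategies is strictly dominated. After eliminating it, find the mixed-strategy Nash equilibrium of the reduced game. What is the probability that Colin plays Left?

Colin's strategy Wait is strictly dominated by Left: 2 > 0 and 4 > 2. Eliminate Wait.
For Rosa to be willing to mix, Rosa must be indifferent between Up and Down, which pins down Colin's mix.
  Rosa's expected payoff from Up: q·0 + (1−q)·3 = -3q + 3
  Rosa's expected payoff from Down: q·2 + (1−q)·1 = q + 1
  -3q + 3 = q + 1  ⇒  -4q = -2  ⇒  q = 1/2.

q = 1/2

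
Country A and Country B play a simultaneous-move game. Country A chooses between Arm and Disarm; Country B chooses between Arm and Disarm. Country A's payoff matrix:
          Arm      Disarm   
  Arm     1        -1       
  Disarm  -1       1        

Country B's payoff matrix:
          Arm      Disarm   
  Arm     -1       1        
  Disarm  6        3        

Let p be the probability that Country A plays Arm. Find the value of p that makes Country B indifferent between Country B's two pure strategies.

p = 3/5

Country B's indifference between Arm and Disarm determines Country A's mixing probability p:
  Country B's expected payoff from Arm: p·(-1) + (1−p)·6 = -7p + 6
  Country B's expected payoff from Disarm: p·1 + (1−p)·3 = -2p + 3
  -7p + 6 = -2p + 3  ⇒  -5p = -3  ⇒  p = 3/5.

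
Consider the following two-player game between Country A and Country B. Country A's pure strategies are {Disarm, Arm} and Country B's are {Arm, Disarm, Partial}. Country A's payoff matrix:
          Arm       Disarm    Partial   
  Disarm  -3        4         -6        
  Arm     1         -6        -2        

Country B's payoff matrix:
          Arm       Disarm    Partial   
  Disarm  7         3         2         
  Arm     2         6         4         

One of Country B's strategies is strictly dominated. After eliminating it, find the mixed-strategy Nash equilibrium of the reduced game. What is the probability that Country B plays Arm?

Country B's strategy Partial is strictly dominated by Disarm: 3 > 2 and 6 > 4. Eliminate Partial.
In a mixed equilibrium Country A is indifferent between Disarm and Arm; this condition fixes q.
  Country A's payoff from Disarm: q·(-3) + (1−q)·4 = -7q + 4
  Country A's payoff from Arm: q·1 + (1−q)·(-6) = 7q - 6
  -7q + 4 = 7q - 6  ⇒  -14q = -10  ⇒  q = 5/7.

q = 5/7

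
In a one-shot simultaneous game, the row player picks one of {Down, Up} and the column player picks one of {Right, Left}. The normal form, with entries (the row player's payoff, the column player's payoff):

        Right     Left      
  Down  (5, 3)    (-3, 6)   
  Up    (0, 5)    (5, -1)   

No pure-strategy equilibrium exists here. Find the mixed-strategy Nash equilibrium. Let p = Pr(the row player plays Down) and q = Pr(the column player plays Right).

The row player's mix must leave the column player indifferent between Right and Left.
  the column player's payoff to Right: p·3 + (1−p)·5 = -2p + 5
  the column player's payoff to Left: p·6 + (1−p)·(-1) = 7p - 1
  -2p + 5 = 7p - 1  ⇒  -9p = -6  ⇒  p = 2/3.
In a mixed equilibrium the row player is indifferent between Down and Up; this condition fixes q.
  the row player's expected payoff from Down: q·5 + (1−q)·(-3) = 8q - 3
  the row player's expected payoff from Up: q·0 + (1−q)·5 = -5q + 5
  8q - 3 = -5q + 5  ⇒  13q = 8  ⇒  q = 8/13.

p = 2/3, q = 8/13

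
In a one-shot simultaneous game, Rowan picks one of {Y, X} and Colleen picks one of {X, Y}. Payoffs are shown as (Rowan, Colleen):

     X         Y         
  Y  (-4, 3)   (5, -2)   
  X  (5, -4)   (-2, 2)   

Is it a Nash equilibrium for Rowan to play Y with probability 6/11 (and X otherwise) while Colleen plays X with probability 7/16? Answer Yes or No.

Check Colleen's indifference given Rowan's mix p = 6/11:
  payoff from X = -2/11; payoff from Y = -2/11 — equal.
Check Rowan's indifference given Colleen's mix q = 7/16:
  payoff from Y = 17/16; payoff from X = 17/16 — equal.
Both players are indifferent, so neither can profitably deviate.

Yes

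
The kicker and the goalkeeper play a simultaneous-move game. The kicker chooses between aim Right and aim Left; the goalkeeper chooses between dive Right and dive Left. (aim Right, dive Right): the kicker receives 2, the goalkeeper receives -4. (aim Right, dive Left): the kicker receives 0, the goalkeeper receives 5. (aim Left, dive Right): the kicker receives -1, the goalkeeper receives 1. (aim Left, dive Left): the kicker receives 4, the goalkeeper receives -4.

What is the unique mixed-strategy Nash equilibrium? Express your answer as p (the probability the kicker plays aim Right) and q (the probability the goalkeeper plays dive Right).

Set the goalkeeper's expected payoff from dive Right equal to that from dive Left:
  the goalkeeper's payoff to dive Right: p·(-4) + (1−p)·1 = -5p + 1
  the goalkeeper's payoff to dive Left: p·5 + (1−p)·(-4) = 9p - 4
  -5p + 1 = 9p - 4  ⇒  -14p = -5  ⇒  p = 5/14.
The kicker's indifference between aim Right and aim Left determines the goalkeeper's mixing probability q:
  the kicker's expected payoff from aim Right: q·2 + (1−q)·0 = 2q
  the kicker's expected payoff from aim Left: q·(-1) + (1−q)·4 = -5q + 4
  2q = -5q + 4  ⇒  7q = 4  ⇒  q = 4/7.

p = 5/14, q = 4/7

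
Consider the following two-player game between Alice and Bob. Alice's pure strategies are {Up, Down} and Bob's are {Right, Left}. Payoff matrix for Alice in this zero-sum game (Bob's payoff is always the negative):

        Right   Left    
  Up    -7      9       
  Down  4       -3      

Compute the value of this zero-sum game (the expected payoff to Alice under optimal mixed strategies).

In a mixed equilibrium Alice is indifferent between Up and Down; this condition fixes q.
  Alice's payoff from Up: q·(-7) + (1−q)·9 = -16q + 9
  Alice's payoff from Down: q·4 + (1−q)·(-3) = 7q - 3
  -16q + 9 = 7q - 3  ⇒  -23q = -12  ⇒  q = 12/23.
The value is Alice's expected payoff against this mix (using Up): (12/23)·(-7) + (11/23)·9 = 15/23.

v = 15/23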